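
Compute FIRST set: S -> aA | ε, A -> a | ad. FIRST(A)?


Per alternative of A: FIRST(a) = {a}; FIRST(ad) = {a}
FIRST(A) = {a}


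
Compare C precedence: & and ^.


'&' is bitwise AND (level 5); '^' is bitwise XOR (level 4)
Higher level binds tighter
'&' has higher precedence than '^'


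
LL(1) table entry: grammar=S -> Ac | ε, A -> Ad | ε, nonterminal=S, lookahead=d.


For [S, d]: 'd' ∈ FIRST(Ac)
Entry: S -> Ac


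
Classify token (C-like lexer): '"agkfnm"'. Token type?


Pattern: double-quoted sequence
Type: STRING_LITERAL


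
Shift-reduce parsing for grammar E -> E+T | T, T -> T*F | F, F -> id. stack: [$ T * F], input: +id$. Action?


handle 'T*F' on top
Action: reduce (T -> T*F)


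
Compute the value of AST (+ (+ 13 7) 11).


Evaluate inner: (+ 13 7) = 20
Evaluate root: (+ 20 11) = 31
Result: 31


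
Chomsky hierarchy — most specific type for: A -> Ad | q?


Left-linear: every RHS is a terminal or one nonterminal followed by a terminal
Classification: Type 3 (Regular)


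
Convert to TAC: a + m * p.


Break into single-operator statements:
t1 = m * p
t2 = a + t1


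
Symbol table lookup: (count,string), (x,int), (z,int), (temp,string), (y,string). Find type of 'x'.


Lookup 'x' → type int


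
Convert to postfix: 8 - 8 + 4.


Left to right (same or higher precedence on left)
Postfix: 8 8 - 4 +


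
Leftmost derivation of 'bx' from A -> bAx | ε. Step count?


Derivation: A => bAx => bx
Steps: 2


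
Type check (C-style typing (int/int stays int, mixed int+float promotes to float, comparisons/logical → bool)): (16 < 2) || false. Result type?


Operand types: bool || bool
Rule: logical operators take bool operands and yield bool
Result type: bool


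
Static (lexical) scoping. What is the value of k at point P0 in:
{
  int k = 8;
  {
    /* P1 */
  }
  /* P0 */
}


k declared in the same block as P0
k = 8


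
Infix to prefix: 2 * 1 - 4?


left-to-right (same/higher precedence on left): tree is (- (* 2 1) 4)
Prefix: - * 2 1 4


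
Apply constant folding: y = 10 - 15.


10 - 15 = -5 at compile time
Optimized: y = -5


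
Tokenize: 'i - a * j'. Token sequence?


Scan left to right, longest-match per lexeme
Tokens: ID(i), OP(-), ID(a), OP(*), ID(j)


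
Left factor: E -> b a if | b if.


Common prefix: 'b'
Factored: E -> b E', E' -> a if | if


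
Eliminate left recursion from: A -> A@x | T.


Left-recursive alternatives: A@x; non-recursive: T
Introduce A': A -> TA', A' -> @xA' | ε


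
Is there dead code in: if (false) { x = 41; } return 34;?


condition is constant false, so the whole block is unreachable
Dead: 'if (false) { x = 41; }'


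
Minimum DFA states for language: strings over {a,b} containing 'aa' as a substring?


KMP-style automaton: 2 progress states + 1 absorbing accept = 3
Minimal DFA: 3 states


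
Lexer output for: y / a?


Scan left to right, longest-match per lexeme
Tokens: ID(y), OP(/), ID(a)


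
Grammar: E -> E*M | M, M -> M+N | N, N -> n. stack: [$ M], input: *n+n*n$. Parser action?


lookahead ∉ {+} so M won't extend; reduce E -> M
Action: reduce (E -> M)


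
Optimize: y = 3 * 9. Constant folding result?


3 * 9 = 27 at compile time
Optimized: y = 27


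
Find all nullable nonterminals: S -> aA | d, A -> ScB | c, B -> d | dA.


A nonterminal is nullable iff some alternative derives ε (directly, or every symbol in it is nullable)
Nullable: {}


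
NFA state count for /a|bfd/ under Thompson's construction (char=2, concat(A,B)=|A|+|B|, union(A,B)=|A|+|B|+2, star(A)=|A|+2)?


Syntax tree has 4 char leaf(s), 1 union(s), 0 star(s)
chars contribute 4×2 = 8; each union adds +2; each star adds +2
Total: 8 + 2 + 0 = 10 states


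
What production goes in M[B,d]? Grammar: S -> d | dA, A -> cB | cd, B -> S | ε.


For [B, d]: 'd' ∈ FIRST(S)
Entry: B -> S


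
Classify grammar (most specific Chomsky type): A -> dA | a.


Right-linear: every RHS is a terminal or a terminal followed by one nonterminal
Classification: Type 3 (Regular)


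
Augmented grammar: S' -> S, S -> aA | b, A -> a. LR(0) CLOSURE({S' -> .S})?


Start: S' -> .S
For each item with dot before a nonterminal B, add B -> .γ for every B-production
Closure: [S' -> .S, S -> .aA, S -> .b]


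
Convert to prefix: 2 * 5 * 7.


left-to-right (same/higher precedence on left): tree is (* (* 2 5) 7)
Prefix: * * 2 5 7


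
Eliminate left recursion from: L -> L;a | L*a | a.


Left-recursive alternatives: L;a, L*a; non-recursive: a
Introduce L': L -> aL', L' -> ;aL' | *aL' | ε


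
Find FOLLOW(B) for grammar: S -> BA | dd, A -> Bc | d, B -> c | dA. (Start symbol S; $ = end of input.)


$ ∈ FOLLOW(S). For each A -> αBβ: add FIRST(β)\{ε} to FOLLOW(B); if β nullable, add FOLLOW(A).
FOLLOW(B) = {c, d}


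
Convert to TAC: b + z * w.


Break into single-operator statements:
t1 = z * w
t2 = b + t1


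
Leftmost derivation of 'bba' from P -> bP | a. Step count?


Derivation: P => bP => bbP => bba
Steps: 3


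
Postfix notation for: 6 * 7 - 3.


Left to right (same or higher precedence on left)
Postfix: 6 7 * 3 -


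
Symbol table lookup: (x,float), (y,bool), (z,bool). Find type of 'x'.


Lookup 'x' → type float


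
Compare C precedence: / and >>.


'/' is multiplicative (level 10); '>>' is shift (level 8)
Higher level binds tighter
'/' has higher precedence than '>>'


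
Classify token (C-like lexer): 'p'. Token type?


Pattern: letter/underscore followed by alphanumerics, not a keyword
Type: IDENTIFIER


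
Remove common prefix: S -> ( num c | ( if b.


Common prefix: '('
Factored: S -> ( S', S' -> num c | if b


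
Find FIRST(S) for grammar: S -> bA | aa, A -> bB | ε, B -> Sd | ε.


Per alternative of S: FIRST(bA) = {b}; FIRST(aa) = {a}
FIRST(S) = {a, b}


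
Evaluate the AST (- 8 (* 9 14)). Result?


Evaluate inner: (* 9 14) = 126
Evaluate root: (- 8 126) = -118
Result: -118


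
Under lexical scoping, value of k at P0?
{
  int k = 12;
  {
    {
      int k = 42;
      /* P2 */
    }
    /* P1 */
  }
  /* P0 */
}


k declared in the same block as P0
k = 12


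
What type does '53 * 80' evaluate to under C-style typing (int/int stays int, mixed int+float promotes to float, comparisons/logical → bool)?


Operand types: int * int
Rule: mixed int/float promotes to float; int/int stays int
Result type: int


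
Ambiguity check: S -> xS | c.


right-linear, alternatives start with distinct terminals 'x' vs 'c': unique leftmost derivation
Unambiguous


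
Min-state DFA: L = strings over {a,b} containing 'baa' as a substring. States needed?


KMP-style automaton: 3 progress states + 1 absorbing accept = 4
Minimal DFA: 4 states


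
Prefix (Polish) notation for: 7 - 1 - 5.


left-to-right (same/higher precedence on left): tree is (- (- 7 1) 5)
Prefix: - - 7 1 5


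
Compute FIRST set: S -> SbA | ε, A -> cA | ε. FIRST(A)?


Per alternative of A: FIRST(cA) = {c}; FIRST(ε) = {ε}
FIRST(A) = {c, ε}


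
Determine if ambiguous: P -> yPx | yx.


balanced y^n…x^n: each string has a unique parse
Unambiguous


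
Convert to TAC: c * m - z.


Break into single-operator statements:
t1 = c * m
t2 = t1 - z


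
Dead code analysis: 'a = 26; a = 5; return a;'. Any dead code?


first assignment to a is overwritten before any read
Dead: 'a = 26'


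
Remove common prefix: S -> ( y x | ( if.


Common prefix: '('
Factored: S -> ( S', S' -> y x | if


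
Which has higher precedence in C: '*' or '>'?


'*' is multiplicative (level 10); '>' is relational (level 7)
Higher level binds tighter
'*' has higher precedence than '>'


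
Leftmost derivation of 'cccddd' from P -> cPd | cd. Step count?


Derivation: P => cPd => ccPdd => cccddd
Steps: 3


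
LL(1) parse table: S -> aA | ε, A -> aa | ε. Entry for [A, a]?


For [A, a]: 'a' ∈ FIRST(aa)
Entry: A -> aa


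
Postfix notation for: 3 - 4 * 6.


* has higher precedence, evaluate 4*6 first
Postfix: 3 4 6 * -


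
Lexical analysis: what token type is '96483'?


Pattern: digits only
Type: INTEGER_LITERAL


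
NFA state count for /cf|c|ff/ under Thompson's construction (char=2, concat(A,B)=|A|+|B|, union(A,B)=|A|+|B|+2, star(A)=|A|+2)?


Syntax tree has 5 char leaf(s), 2 union(s), 0 star(s)
chars contribute 5×2 = 10; each union adds +2; each star adds +2
Total: 10 + 4 + 0 = 14 states


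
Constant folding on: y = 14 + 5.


14 + 5 = 19 at compile time
Optimized: y = 19


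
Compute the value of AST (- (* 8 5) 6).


Evaluate inner: (* 8 5) = 40
Evaluate root: (- 40 6) = 34
Result: 34


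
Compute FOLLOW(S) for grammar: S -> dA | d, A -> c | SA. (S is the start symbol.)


$ ∈ FOLLOW(S). For each A -> αBβ: add FIRST(β)\{ε} to FOLLOW(B); if β nullable, add FOLLOW(A).
FOLLOW(S) = {$, c, d}


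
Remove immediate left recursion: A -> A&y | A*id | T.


Left-recursive alternatives: A&y, A*id; non-recursive: T
Introduce A': A -> TA', A' -> &yA' | *idA' | ε


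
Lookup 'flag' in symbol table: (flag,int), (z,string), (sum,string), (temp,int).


Lookup 'flag' → type int


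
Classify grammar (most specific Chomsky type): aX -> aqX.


LHS has context (more than one symbol) and |LHS| ≤ |RHS|
Classification: Type 1 (Context-Sensitive)


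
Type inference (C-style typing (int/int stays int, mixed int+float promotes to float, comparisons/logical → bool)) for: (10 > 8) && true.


Operand types: bool && bool
Rule: logical operators take bool operands and yield bool
Result type: bool


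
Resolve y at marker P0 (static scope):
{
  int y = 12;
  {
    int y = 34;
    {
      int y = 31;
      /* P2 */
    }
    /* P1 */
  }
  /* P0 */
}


y declared in the same block as P0
y = 12


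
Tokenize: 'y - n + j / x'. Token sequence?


Scan left to right, longest-match per lexeme
Tokens: ID(y), OP(-), ID(n), OP(+), ID(j), OP(/), ID(x)


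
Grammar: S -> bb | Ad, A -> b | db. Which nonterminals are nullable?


A nonterminal is nullable iff some alternative derives ε (directly, or every symbol in it is nullable)
Nullable: {}


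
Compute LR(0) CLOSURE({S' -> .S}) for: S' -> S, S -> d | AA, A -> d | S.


Start: S' -> .S
For each item with dot before a nonterminal B, add B -> .γ for every B-production
Closure: [S' -> .S, S -> .d, S -> .AA, A -> .d, A -> .S]


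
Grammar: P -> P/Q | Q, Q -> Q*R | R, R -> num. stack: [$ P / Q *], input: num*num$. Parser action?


no handle; shift 'num'
Action: shift


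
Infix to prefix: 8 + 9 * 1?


'*' binds tighter: tree is (+ 8 (* 9 1))
Prefix: + 8 * 9 1


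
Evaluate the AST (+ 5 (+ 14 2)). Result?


Evaluate inner: (+ 14 2) = 16
Evaluate root: (+ 5 16) = 21
Result: 21


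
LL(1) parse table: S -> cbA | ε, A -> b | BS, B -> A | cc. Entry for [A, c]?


For [A, c]: 'c' ∈ FIRST(BS)
Entry: A -> BS


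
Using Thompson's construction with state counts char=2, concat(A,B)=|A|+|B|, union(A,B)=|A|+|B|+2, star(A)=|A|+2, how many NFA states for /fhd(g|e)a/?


Syntax tree has 6 char leaf(s), 1 union(s), 0 star(s)
chars contribute 6×2 = 12; each union adds +2; each star adds +2
Total: 12 + 2 + 0 = 14 states


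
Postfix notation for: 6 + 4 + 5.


Left to right (same or higher precedence on left)
Postfix: 6 4 + 5 +


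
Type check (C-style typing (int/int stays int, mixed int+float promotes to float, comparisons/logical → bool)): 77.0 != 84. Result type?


Operand types: float != int
Rule: comparison yields bool
Result type: bool


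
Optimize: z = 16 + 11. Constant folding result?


16 + 11 = 27 at compile time
Optimized: z = 27


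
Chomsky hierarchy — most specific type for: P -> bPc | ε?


Single nonterminal LHS, but b^n c^n is not regular
Classification: Type 2 (Context-Free)


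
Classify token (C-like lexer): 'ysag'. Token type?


Pattern: letter/underscore followed by alphanumerics, not a keyword
Type: IDENTIFIER


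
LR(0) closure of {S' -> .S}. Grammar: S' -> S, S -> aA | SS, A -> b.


Start: S' -> .S
For each item with dot before a nonterminal B, add B -> .γ for every B-production
Closure: [S' -> .S, S -> .aA, S -> .SS]


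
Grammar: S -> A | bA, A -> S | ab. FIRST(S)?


Per alternative of S: FIRST(A) = {a, b}; FIRST(bA) = {b}
FIRST(S) = {a, b}


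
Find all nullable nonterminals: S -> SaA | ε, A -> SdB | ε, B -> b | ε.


A nonterminal is nullable iff some alternative derives ε (directly, or every symbol in it is nullable)
Nullable: {A, B, S}


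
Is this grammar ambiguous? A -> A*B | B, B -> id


precedence layered via separate nonterminal B: deterministic
Unambiguous


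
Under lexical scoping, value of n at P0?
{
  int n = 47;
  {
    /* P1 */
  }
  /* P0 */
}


n declared in the same block as P0
n = 47


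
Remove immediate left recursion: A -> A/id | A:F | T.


Left-recursive alternatives: A/id, A:F; non-recursive: T
Introduce A': A -> TA', A' -> /idA' | :FA' | ε


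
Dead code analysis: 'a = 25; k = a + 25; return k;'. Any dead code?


a is read by k's definition; k is returned
No dead code


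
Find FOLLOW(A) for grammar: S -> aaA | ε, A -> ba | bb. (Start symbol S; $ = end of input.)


$ ∈ FOLLOW(S). For each A -> αBβ: add FIRST(β)\{ε} to FOLLOW(B); if β nullable, add FOLLOW(A).
FOLLOW(A) = {$}


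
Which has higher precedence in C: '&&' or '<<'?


'<<' is shift (level 8); '&&' is logical AND (level 2)
Higher level binds tighter
'<<' has higher precedence than '&&'


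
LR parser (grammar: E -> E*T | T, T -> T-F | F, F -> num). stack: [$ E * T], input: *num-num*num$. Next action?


handle 'E*T' on top; lookahead ∈ FOLLOW(E) = {*, $}
Action: reduce (E -> E*T)


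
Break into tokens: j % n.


Scan left to right, longest-match per lexeme
Tokens: ID(j), OP(%), ID(n)


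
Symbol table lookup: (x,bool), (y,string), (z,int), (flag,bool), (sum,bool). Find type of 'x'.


Lookup 'x' → type bool


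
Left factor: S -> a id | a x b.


Common prefix: 'a'
Factored: S -> a S', S' -> id | x b


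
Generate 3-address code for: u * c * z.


Break into single-operator statements:
t1 = u * c
t2 = t1 * z


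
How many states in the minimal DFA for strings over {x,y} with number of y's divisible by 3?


Track (count of y) mod 3: states 0..2, accept at 0
Minimal DFA: 3 states


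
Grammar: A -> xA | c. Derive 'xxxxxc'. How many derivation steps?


Derivation: A => xA => xxA => xxxA => xxxxA => xxxxxA => xxxxxc
Steps: 6


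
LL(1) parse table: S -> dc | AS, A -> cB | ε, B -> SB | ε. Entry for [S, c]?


For [S, c]: 'c' ∈ FIRST(AS)
Entry: S -> AS


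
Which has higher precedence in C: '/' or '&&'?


'/' is multiplicative (level 10); '&&' is logical AND (level 2)
Higher level binds tighter
'/' has higher precedence than '&&'


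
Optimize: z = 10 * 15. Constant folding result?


10 * 15 = 150 at compile time
Optimized: z = 150


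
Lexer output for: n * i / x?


Scan left to right, longest-match per lexeme
Tokens: ID(n), OP(*), ID(i), OP(/), ID(x)


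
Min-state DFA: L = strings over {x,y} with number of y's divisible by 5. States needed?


Track (count of y) mod 5: states 0..4, accept at 0
Minimal DFA: 5 states


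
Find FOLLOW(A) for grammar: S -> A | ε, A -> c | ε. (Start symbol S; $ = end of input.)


$ ∈ FOLLOW(S). For each A -> αBβ: add FIRST(β)\{ε} to FOLLOW(B); if β nullable, add FOLLOW(A).
FOLLOW(A) = {$}


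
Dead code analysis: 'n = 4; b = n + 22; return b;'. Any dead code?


n is read by b's definition; b is returned
No dead code


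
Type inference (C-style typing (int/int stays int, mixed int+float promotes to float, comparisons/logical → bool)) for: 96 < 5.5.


Operand types: int < float
Rule: comparison yields bool
Result type: bool


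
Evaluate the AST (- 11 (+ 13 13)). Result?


Evaluate inner: (+ 13 13) = 26
Evaluate root: (- 11 26) = -15
Result: -15


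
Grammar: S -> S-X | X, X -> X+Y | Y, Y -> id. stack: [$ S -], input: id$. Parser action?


no handle ('S-' is not any RHS); shift 'id'
Action: shift


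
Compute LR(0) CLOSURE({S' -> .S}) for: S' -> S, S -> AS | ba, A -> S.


Start: S' -> .S
For each item with dot before a nonterminal B, add B -> .γ for every B-production
Closure: [S' -> .S, S -> .AS, S -> .ba, A -> .S]


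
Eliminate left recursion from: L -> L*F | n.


Left-recursive alternatives: L*F; non-recursive: n
Introduce L': L -> nL', L' -> *FL' | ε


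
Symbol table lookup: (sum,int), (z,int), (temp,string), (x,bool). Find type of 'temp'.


Lookup 'temp' → type string


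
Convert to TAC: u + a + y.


Break into single-operator statements:
t1 = u + a
t2 = t1 + y


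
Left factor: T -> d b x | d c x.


Common prefix: 'd'
Factored: T -> d T', T' -> b x | c x


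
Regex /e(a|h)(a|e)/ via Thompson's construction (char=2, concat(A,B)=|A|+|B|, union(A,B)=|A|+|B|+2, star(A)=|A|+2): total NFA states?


Syntax tree has 5 char leaf(s), 2 union(s), 0 star(s)
chars contribute 5×2 = 10; each union adds +2; each star adds +2
Total: 10 + 4 + 0 = 14 states


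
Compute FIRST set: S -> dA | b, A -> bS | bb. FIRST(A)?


Per alternative of A: FIRST(bS) = {b}; FIRST(bb) = {b}
FIRST(A) = {b}


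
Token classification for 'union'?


Pattern: reserved word
Type: KEYWORD


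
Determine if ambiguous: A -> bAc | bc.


balanced b^n…c^n: each string has a unique parse
Unambiguous


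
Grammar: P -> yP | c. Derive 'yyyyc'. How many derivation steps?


Derivation: P => yP => yyP => yyyP => yyyyP => yyyyc
Steps: 5


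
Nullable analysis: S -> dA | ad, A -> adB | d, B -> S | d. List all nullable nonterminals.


A nonterminal is nullable iff some alternative derives ε (directly, or every symbol in it is nullable)
Nullable: {}


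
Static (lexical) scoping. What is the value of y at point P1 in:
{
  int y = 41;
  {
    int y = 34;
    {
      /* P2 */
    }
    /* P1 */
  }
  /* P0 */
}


y declared in the same block as P1
y = 34


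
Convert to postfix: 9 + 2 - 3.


Left to right (same or higher precedence on left)
Postfix: 9 2 + 3 -


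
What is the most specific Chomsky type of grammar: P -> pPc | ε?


Single nonterminal LHS, but p^n c^n is not regular
Classification: Type 2 (Context-Free)


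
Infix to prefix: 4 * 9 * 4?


left-to-right (same/higher precedence on left): tree is (* (* 4 9) 4)
Prefix: * * 4 9 4


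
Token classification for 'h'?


Pattern: letter/underscore followed by alphanumerics, not a keyword
Type: IDENTIFIER


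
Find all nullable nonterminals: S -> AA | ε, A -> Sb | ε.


A nonterminal is nullable iff some alternative derives ε (directly, or every symbol in it is nullable)
Nullable: {A, S}


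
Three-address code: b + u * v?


Break into single-operator statements:
t1 = u * v
t2 = b + t1


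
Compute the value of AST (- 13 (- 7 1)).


Evaluate inner: (- 7 1) = 6
Evaluate root: (- 13 6) = 7
Result: 7


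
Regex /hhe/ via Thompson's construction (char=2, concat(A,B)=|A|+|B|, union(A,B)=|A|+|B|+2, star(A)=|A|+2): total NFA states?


Syntax tree has 3 char leaf(s), 0 union(s), 0 star(s)
chars contribute 3×2 = 6; each union adds +2; each star adds +2
Total: 6 + 0 + 0 = 6 states


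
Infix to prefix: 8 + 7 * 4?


'*' binds tighter: tree is (+ 8 (* 7 4))
Prefix: + 8 * 7 4


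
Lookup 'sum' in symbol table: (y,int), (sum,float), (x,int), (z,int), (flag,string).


Lookup 'sum' → type float


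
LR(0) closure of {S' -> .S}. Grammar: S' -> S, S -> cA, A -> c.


Start: S' -> .S
For each item with dot before a nonterminal B, add B -> .γ for every B-production
Closure: [S' -> .S, S -> .cA]


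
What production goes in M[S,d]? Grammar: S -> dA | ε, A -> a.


For [S, d]: 'd' ∈ FIRST(dA)
Entry: S -> dA


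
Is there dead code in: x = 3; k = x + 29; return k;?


x is read by k's definition; k is returned
No dead code


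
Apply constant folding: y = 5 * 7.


5 * 7 = 35 at compile time
Optimized: y = 35


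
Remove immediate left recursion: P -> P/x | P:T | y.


Left-recursive alternatives: P/x, P:T; non-recursive: y
Introduce P': P -> yP', P' -> /xP' | :TP' | ε


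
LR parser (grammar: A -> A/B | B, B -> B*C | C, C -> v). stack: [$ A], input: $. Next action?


start symbol A on stack, input exhausted
Action: accept


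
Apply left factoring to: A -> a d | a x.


Common prefix: 'a'
Factored: A -> a A', A' -> d | x


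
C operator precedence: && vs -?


'-' is additive (level 9); '&&' is logical AND (level 2)
Higher level binds tighter
'-' has higher precedence than '&&'


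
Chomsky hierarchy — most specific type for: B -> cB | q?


Right-linear: every RHS is a terminal or a terminal followed by one nonterminal
Classification: Type 3 (Regular)


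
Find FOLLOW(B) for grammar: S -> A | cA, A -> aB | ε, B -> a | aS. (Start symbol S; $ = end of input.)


$ ∈ FOLLOW(S). For each A -> αBβ: add FIRST(β)\{ε} to FOLLOW(B); if β nullable, add FOLLOW(A).
FOLLOW(B) = {$}


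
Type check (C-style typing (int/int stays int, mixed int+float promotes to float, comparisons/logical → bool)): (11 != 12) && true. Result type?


Operand types: bool && bool
Rule: logical operators take bool operands and yield bool
Result type: bool


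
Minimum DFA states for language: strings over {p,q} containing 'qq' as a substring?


KMP-style automaton: 2 progress states + 1 absorbing accept = 3
Minimal DFA: 3 states


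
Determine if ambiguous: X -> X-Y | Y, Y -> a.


precedence layered via separate nonterminal Y: deterministic
Unambiguous


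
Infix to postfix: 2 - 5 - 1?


Left to right (same or higher precedence on left)
Postfix: 2 5 - 1 -


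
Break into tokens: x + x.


Scan left to right, longest-match per lexeme
Tokens: ID(x), OP(+), ID(x)


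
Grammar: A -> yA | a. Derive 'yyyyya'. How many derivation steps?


Derivation: A => yA => yyA => yyyA => yyyyA => yyyyyA => yyyyya
Steps: 6


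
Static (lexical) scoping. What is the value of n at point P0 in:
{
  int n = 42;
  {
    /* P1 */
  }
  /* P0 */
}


n declared in the same block as P0
n = 42


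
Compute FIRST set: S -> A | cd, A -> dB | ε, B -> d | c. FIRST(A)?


Per alternative of A: FIRST(dB) = {d}; FIRST(ε) = {ε}
FIRST(A) = {d, ε}


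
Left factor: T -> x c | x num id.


Common prefix: 'x'
Factored: T -> x T', T' -> c | num id


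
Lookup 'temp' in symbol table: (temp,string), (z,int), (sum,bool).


Lookup 'temp' → type string


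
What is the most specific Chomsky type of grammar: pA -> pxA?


LHS has context (more than one symbol) and |LHS| ≤ |RHS|
Classification: Type 1 (Context-Sensitive)


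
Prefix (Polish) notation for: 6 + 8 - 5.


left-to-right (same/higher precedence on left): tree is (- (+ 6 8) 5)
Prefix: - + 6 8 5


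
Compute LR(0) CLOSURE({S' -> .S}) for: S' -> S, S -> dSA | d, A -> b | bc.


Start: S' -> .S
For each item with dot before a nonterminal B, add B -> .γ for every B-production
Closure: [S' -> .S, S -> .dSA, S -> .d]


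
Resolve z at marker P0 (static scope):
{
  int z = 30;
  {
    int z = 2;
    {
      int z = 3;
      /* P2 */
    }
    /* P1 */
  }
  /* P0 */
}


z declared in the same block as P0
z = 30


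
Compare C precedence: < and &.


'<' is relational (level 7); '&' is bitwise AND (level 5)
Higher level binds tighter
'<' has higher precedence than '&'


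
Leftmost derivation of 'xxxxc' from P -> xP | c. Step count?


Derivation: P => xP => xxP => xxxP => xxxxP => xxxxc
Steps: 5


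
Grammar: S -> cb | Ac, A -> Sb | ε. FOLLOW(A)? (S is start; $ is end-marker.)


$ ∈ FOLLOW(S). For each A -> αBβ: add FIRST(β)\{ε} to FOLLOW(B); if β nullable, add FOLLOW(A).
FOLLOW(A) = {c}


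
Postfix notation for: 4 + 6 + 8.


Left to right (same or higher precedence on left)
Postfix: 4 6 + 8 +


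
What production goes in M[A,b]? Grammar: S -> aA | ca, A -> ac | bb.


For [A, b]: 'b' ∈ FIRST(bb)
Entry: A -> bb


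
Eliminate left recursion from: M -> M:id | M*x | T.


Left-recursive alternatives: M:id, M*x; non-recursive: T
Introduce M': M -> TM', M' -> :idM' | *xM' | ε


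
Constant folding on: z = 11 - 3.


11 - 3 = 8 at compile time
Optimized: z = 8


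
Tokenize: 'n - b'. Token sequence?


Scan left to right, longest-match per lexeme
Tokens: ID(n), OP(-), ID(b)


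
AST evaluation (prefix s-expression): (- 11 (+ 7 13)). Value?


Evaluate inner: (+ 7 13) = 20
Evaluate root: (- 11 20) = -9
Result: -9


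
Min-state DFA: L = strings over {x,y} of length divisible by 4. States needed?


Track length mod 4: states 0..3, accept at 0
Minimal DFA: 4 states


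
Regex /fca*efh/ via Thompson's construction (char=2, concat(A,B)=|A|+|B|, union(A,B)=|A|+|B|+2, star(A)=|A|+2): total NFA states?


Syntax tree has 6 char leaf(s), 0 union(s), 1 star(s)
chars contribute 6×2 = 12; each union adds +2; each star adds +2
Total: 12 + 0 + 2 = 14 states


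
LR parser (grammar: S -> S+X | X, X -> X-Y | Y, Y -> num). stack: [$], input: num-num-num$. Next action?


no handle on stack; shift 'num'
Action: shift


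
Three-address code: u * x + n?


Break into single-operator statements:
t1 = u * x
t2 = t1 + n


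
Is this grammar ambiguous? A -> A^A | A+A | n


'n^n+n' has two parse trees (no precedence encoded between ^ and +)
Ambiguous


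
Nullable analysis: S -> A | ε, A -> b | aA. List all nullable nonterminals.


A nonterminal is nullable iff some alternative derives ε (directly, or every symbol in it is nullable)
Nullable: {S}


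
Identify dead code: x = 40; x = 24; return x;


first assignment to x is overwritten before any read
Dead: 'x = 40'


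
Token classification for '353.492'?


Pattern: digits with a decimal point
Type: FLOAT_LITERAL


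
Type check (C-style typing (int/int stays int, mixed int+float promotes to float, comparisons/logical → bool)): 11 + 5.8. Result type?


Operand types: int + float
Rule: mixed int/float promotes to float; int/int stays int
Result type: float


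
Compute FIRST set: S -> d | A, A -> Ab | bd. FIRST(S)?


Per alternative of S: FIRST(d) = {d}; FIRST(A) = {b}
FIRST(S) = {b, d}


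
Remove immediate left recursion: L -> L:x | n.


Left-recursive alternatives: L:x; non-recursive: n
Introduce L': L -> nL', L' -> :xL' | ε


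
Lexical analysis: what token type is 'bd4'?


Pattern: letter/underscore followed by alphanumerics, not a keyword
Type: IDENTIFIER


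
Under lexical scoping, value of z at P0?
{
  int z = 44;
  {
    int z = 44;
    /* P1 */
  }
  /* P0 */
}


z declared in the same block as P0
z = 44


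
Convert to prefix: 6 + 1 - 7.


left-to-right (same/higher precedence on left): tree is (- (+ 6 1) 7)
Prefix: - + 6 1 7


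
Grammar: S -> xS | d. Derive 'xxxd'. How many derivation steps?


Derivation: S => xS => xxS => xxxS => xxxd
Steps: 4


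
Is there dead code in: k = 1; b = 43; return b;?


k is assigned but never read
Dead: 'k = 1'


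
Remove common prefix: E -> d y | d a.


Common prefix: 'd'
Factored: E -> d E', E' -> y | a


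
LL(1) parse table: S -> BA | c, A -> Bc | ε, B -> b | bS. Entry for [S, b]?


For [S, b]: 'b' ∈ FIRST(BA)
Entry: S -> BA


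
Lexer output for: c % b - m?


Scan left to right, longest-match per lexeme
Tokens: ID(c), OP(%), ID(b), OP(-), ID(m)


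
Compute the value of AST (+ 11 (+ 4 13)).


Evaluate inner: (+ 4 13) = 17
Evaluate root: (+ 11 17) = 28
Result: 28


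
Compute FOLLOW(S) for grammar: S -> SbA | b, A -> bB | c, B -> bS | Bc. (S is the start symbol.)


$ ∈ FOLLOW(S). For each A -> αBβ: add FIRST(β)\{ε} to FOLLOW(B); if β nullable, add FOLLOW(A).
FOLLOW(S) = {$, b, c}


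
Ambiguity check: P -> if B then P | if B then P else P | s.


dangling else: 'if B then if B then s else s' parses two ways
Ambiguous


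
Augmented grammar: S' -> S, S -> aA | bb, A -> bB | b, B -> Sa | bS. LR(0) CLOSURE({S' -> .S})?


Start: S' -> .S
For each item with dot before a nonterminal B, add B -> .γ for every B-production
Closure: [S' -> .S, S -> .aA, S -> .bb]


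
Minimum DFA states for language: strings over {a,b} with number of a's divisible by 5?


Track (count of a) mod 5: states 0..4, accept at 0
Minimal DFA: 5 states


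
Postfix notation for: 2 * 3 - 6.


Left to right (same or higher precedence on left)
Postfix: 2 3 * 6 -


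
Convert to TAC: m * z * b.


Break into single-operator statements:
t1 = m * z
t2 = t1 * b


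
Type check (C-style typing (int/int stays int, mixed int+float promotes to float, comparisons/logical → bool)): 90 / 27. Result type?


Operand types: int / int
Rule: mixed int/float promotes to float; int/int stays int
Result type: int


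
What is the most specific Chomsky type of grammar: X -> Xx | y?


Left-linear: every RHS is a terminal or one nonterminal followed by a terminal
Classification: Type 3 (Regular)


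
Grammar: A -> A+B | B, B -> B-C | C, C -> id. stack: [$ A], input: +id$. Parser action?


shift '+' to continue A -> A+B
Action: shift


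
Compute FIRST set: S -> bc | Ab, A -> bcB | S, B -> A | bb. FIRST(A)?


Per alternative of A: FIRST(bcB) = {b}; FIRST(S) = {b}
FIRST(A) = {b}


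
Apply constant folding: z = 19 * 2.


19 * 2 = 38 at compile time
Optimized: z = 38


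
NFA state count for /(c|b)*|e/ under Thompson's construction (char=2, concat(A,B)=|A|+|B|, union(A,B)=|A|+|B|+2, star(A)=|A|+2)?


Syntax tree has 3 char leaf(s), 2 union(s), 1 star(s)
chars contribute 3×2 = 6; each union adds +2; each star adds +2
Total: 6 + 4 + 2 = 12 states


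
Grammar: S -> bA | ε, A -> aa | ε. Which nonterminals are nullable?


A nonterminal is nullable iff some alternative derives ε (directly, or every symbol in it is nullable)
Nullable: {A, S}


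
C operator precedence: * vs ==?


'*' is multiplicative (level 10); '==' is equality (level 6)
Higher level binds tighter
'*' has higher precedence than '=='


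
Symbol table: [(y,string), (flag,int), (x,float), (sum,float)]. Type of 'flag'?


Lookup 'flag' → type int


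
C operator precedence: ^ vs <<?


'<<' is shift (level 8); '^' is bitwise XOR (level 4)
Higher level binds tighter
'<<' has higher precedence than '^'


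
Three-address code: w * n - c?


Break into single-operator statements:
t1 = w * n
t2 = t1 - c


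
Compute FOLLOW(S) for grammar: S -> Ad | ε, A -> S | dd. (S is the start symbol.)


$ ∈ FOLLOW(S). For each A -> αBβ: add FIRST(β)\{ε} to FOLLOW(B); if β nullable, add FOLLOW(A).
FOLLOW(S) = {$, d}


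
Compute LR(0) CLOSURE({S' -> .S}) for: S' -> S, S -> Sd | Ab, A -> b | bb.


Start: S' -> .S
For each item with dot before a nonterminal B, add B -> .γ for every B-production
Closure: [S' -> .S, S -> .Sd, S -> .Ab, A -> .b, A -> .bb]


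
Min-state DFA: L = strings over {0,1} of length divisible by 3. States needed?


Track length mod 3: states 0..2, accept at 0
Minimal DFA: 3 states


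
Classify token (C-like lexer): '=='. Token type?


Pattern: operator symbol
Type: OPERATOR


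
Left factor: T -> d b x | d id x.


Common prefix: 'd'
Factored: T -> d T', T' -> b x | id x


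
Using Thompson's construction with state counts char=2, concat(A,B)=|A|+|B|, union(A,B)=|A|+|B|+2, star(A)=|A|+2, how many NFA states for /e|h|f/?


Syntax tree has 3 char leaf(s), 2 union(s), 0 star(s)
chars contribute 3×2 = 6; each union adds +2; each star adds +2
Total: 6 + 4 + 0 = 10 states


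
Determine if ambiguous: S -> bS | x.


right-linear, alternatives start with distinct terminals 'b' vs 'x': unique leftmost derivation
Unambiguous


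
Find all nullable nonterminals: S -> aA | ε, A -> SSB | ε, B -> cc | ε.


A nonterminal is nullable iff some alternative derives ε (directly, or every symbol in it is nullable)
Nullable: {A, B, S}


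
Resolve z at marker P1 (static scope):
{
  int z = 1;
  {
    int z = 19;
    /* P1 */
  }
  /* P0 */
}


z declared in the same block as P1
z = 19


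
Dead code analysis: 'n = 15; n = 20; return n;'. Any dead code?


first assignment to n is overwritten before any read
Dead: 'n = 15'


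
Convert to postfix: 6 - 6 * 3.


* has higher precedence, evaluate 6*3 first
Postfix: 6 6 3 * -


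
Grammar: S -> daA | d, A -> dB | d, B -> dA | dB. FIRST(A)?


Per alternative of A: FIRST(dB) = {d}; FIRST(d) = {d}
FIRST(A) = {d}


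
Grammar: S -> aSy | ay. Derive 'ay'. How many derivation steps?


Derivation: S => ay
Steps: 1


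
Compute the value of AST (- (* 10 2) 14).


Evaluate inner: (* 10 2) = 20
Evaluate root: (- 20 14) = 6
Result: 6


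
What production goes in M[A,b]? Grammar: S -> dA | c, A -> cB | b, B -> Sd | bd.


For [A, b]: 'b' ∈ FIRST(b)
Entry: A -> b


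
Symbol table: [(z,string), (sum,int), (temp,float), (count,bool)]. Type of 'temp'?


Lookup 'temp' → type float


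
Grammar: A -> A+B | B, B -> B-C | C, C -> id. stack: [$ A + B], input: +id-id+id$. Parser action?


handle 'A+B' on top; lookahead ∈ FOLLOW(A) = {+, $}
Action: reduce (A -> A+B)


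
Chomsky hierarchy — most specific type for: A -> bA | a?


Right-linear: every RHS is a terminal or a terminal followed by one nonterminal
Classification: Type 3 (Regular)


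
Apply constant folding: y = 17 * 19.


17 * 19 = 323 at compile time
Optimized: y = 323


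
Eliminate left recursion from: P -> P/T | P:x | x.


Left-recursive alternatives: P/T, P:x; non-recursive: x
Introduce P': P -> xP', P' -> /TP' | :xP' | ε


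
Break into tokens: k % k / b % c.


Scan left to right, longest-match per lexeme
Tokens: ID(k), OP(%), ID(k), OP(/), ID(b), OP(%), ID(c)


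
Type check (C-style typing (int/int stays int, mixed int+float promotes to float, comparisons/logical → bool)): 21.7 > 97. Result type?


Operand types: float > int
Rule: comparison yields bool
Result type: bool


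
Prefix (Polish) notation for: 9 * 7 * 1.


left-to-right (same/higher precedence on left): tree is (* (* 9 7) 1)
Prefix: * * 9 7 1


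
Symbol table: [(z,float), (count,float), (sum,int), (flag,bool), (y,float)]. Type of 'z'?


Lookup 'z' → type float


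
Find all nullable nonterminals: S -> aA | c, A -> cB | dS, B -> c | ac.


A nonterminal is nullable iff some alternative derives ε (directly, or every symbol in it is nullable)
Nullable: {}


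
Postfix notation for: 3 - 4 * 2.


* has higher precedence, evaluate 4*2 first
Postfix: 3 4 2 * -


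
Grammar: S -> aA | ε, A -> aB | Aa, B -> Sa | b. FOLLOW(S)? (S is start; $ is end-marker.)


$ ∈ FOLLOW(S). For each A -> αBβ: add FIRST(β)\{ε} to FOLLOW(B); if β nullable, add FOLLOW(A).
FOLLOW(S) = {$, a}


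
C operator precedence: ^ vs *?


'*' is multiplicative (level 10); '^' is bitwise XOR (level 4)
Higher level binds tighter
'*' has higher precedence than '^'


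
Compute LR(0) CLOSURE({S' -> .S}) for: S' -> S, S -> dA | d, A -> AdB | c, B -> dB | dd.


Start: S' -> .S
For each item with dot before a nonterminal B, add B -> .γ for every B-production
Closure: [S' -> .S, S -> .dA, S -> .d]


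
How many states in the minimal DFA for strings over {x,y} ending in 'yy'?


Track the longest suffix of input matching a prefix of 'yy': 3 classes (prefixes of length 0..2)
Minimal DFA: 3 states


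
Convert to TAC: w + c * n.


Break into single-operator statements:
t1 = c * n
t2 = w + t1


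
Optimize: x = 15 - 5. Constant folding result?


15 - 5 = 10 at compile time
Optimized: x = 10


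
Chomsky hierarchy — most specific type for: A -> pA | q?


Right-linear: every RHS is a terminal or a terminal followed by one nonterminal
Classification: Type 3 (Regular)


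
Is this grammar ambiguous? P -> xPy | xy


balanced x^n…y^n: each string has a unique parse
Unambiguous


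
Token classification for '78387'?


Pattern: digits only
Type: INTEGER_LITERAL


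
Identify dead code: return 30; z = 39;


statement follows a return and is unreachable
Dead: 'z = 39'


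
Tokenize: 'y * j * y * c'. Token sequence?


Scan left to right, longest-match per lexeme
Tokens: ID(y), OP(*), ID(j), OP(*), ID(y), OP(*), ID(c)


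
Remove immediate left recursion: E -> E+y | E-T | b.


Left-recursive alternatives: E+y, E-T; non-recursive: b
Introduce E': E -> bE', E' -> +yE' | -TE' | ε


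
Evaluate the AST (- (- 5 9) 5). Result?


Evaluate inner: (- 5 9) = -4
Evaluate root: (- -4 5) = -9
Result: -9


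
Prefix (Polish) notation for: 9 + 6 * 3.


'*' binds tighter: tree is (+ 9 (* 6 3))
Prefix: + 9 * 6 3


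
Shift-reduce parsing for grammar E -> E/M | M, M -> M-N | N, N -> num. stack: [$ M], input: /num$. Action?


lookahead ∉ {-} so M won't extend; reduce E -> M
Action: reduce (E -> M)


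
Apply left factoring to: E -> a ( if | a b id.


Common prefix: 'a'
Factored: E -> a E', E' -> ( if | b id


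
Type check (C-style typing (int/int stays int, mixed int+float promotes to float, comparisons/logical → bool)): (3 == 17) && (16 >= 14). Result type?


Operand types: bool && bool
Rule: logical operators take bool operands and yield bool
Result type: bool


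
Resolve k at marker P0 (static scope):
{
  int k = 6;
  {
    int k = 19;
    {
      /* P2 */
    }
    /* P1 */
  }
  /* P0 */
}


k declared in the same block as P0
k = 6


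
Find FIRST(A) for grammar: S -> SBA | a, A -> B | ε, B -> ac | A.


Per alternative of A: FIRST(B) = {a, ε}; FIRST(ε) = {ε}
FIRST(A) = {a, ε}


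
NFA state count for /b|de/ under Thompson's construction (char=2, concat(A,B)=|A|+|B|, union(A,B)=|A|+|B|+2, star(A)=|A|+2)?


Syntax tree has 3 char leaf(s), 1 union(s), 0 star(s)
chars contribute 3×2 = 6; each union adds +2; each star adds +2
Total: 6 + 2 + 0 = 8 states


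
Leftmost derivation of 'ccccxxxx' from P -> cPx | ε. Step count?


Derivation: P => cPx => ccPxx => cccPxxx => ccccPxxxx => ccccxxxx
Steps: 5


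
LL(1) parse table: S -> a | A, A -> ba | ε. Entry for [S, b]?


For [S, b]: 'b' ∈ FIRST(A)
Entry: S -> A


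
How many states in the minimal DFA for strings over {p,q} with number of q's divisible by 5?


Track (count of q) mod 5: states 0..4, accept at 0
Minimal DFA: 5 states


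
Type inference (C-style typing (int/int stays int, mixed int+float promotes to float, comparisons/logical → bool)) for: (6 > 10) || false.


Operand types: bool || bool
Rule: logical operators take bool operands and yield bool
Result type: bool


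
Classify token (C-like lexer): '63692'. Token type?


Pattern: digits only
Type: INTEGER_LITERAL


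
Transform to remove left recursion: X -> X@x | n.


Left-recursive alternatives: X@x; non-recursive: n
Introduce X': X -> nX', X' -> @xX' | ε


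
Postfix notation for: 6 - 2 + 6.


Left to right (same or higher precedence on left)
Postfix: 6 2 - 6 +


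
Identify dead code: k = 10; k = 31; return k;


first assignment to k is overwritten before any read
Dead: 'k = 10'
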